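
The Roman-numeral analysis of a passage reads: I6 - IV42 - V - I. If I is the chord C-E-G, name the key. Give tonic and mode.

C major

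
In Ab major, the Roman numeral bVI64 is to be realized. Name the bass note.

Cb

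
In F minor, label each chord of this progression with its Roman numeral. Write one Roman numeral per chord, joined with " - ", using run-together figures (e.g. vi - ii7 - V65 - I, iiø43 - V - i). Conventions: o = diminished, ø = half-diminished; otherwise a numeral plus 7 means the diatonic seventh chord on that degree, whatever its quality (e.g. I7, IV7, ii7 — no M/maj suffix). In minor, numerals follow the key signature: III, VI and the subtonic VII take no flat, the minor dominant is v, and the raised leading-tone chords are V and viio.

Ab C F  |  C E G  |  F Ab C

i6 - V - i

Ab-C-F: minor triad on F = scale degree 1 → i6.
C-E-G: root C is the dominant; major triad there is V.
F-Ab-C has root F, degree 1 in F minor, so i.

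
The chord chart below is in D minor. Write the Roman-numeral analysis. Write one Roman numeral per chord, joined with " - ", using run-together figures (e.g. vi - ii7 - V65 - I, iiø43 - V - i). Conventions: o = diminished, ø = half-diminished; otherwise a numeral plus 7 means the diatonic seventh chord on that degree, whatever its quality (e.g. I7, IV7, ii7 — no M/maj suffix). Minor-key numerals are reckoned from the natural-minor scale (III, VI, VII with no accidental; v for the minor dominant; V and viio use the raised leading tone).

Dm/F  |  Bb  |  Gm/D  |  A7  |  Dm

i6 - VI - iv64 - V7 - i

Dm/F: root D is the tonic; minor triad there is i6.
Bb has root Bb, degree 6 in D minor, so VI.
Gm/D has root G, degree 4 in D minor, so iv64.
A7 has root A, degree 5 in D minor, so V7.
Dm has root D, degree 1 in D minor, so i.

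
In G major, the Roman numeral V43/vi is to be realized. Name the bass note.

The applied chord V43/vi is rooted on B: B-D#-F#-A.
The figure 43 means second inversion — the fifth is in the bass.

F#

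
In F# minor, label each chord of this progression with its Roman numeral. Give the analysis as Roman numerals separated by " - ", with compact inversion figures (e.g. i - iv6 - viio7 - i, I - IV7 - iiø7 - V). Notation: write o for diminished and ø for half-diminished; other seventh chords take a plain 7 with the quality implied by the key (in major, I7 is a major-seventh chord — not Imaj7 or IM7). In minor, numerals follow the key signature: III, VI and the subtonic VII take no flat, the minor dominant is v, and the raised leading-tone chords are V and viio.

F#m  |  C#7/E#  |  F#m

F#m: root F# is the tonic; minor triad there is i.
C#7/E#: root C# is the dominant; dominant seventh chord there is V65.
F#m: root F# is the tonic; minor triad there is i.

i - V65 - i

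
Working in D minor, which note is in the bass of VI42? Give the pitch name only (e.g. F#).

A

VI in D minor has root Bb; the chord is Bb-D-F-A.
The figure 42 means third inversion — the seventh is in the bass.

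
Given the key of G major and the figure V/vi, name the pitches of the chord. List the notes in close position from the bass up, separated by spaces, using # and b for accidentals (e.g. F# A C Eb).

B D# F#

The slash means an applied dominant: we want the dominant of vi. In G major, vi is E minor, and its dominant is built on B.
Building a major triad on B gives B-D#-F#.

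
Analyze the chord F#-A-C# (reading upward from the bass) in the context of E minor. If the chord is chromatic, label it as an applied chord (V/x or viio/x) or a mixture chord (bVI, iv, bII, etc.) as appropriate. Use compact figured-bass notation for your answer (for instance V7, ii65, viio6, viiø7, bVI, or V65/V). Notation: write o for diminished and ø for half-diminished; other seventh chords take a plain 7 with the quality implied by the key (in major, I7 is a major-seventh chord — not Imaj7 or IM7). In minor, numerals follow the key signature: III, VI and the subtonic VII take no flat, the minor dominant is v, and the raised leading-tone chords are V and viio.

Stacked in thirds the chord is F#-A-C#: a minor triad on F#.
F# is the second degree of E minor. This is the minor supertonic, borrowed from the parallel major (the Dorian ii).

ii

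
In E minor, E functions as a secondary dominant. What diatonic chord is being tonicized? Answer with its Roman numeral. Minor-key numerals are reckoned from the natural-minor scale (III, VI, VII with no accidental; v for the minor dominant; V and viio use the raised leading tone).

The chord is a major triad on E.
A dominant resolves down a perfect fifth: E → A. In E minor, A is scale degree 4, i.e. iv.

iv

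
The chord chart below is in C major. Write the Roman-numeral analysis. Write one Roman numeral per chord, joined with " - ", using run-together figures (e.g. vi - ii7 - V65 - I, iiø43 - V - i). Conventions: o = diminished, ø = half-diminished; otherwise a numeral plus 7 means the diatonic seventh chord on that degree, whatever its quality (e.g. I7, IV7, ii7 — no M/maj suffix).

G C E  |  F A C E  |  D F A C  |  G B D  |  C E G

G-C-E has root C, degree 1 in C major, so I64.
F-A-C-E has root F, degree 4 in C major, so IV7.
D-F-A-C: root D is the supertonic; minor seventh chord there is ii7.
G-B-D: major triad on G = scale degree 5 → V.
C-E-G has root C, degree 1 in C major, so I.

I64 - IV7 - ii7 - V - I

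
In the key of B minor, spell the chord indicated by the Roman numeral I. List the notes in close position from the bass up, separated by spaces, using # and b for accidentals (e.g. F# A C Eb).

B D# F#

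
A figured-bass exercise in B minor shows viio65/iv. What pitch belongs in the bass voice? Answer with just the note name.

The applied chord viio65/iv is rooted on D#: D#-F#-A-C.
The figure 65 means first inversion — the third is in the bass.

F#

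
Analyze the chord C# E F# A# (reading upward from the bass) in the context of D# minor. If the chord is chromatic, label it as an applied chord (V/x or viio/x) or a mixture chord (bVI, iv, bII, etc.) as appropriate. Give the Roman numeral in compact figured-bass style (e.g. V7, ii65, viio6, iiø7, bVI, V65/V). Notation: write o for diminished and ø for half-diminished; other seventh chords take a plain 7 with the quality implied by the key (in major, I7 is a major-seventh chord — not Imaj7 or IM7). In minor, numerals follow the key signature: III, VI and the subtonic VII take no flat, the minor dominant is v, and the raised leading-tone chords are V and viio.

The pitches F#-A#-C#-E form a dominant seventh chord rooted on F#.
F# is not a diatonic chord root with this quality in D# minor, but it lies a perfect fifth above B (VI), so the chord functions as an applied dominant of VI.
With C# in the bass the chord is in second inversion, so the figured bass is 43.

V43/VI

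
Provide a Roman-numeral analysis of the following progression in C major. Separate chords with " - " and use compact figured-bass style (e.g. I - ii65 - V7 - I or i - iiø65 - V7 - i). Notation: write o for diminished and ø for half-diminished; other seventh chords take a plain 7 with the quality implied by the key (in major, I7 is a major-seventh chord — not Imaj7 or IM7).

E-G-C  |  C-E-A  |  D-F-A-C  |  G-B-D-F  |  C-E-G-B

E-G-C: root C is the tonic; major triad there is I6.
C-E-A has root A, degree 6 in C major, so vi6.
D-F-A-C: minor seventh chord on D = scale degree 2 → ii7.
G-B-D-F has root G, degree 5 in C major, so V7.
C-E-G-B has root C, degree 1 in C major, so I7.

I6 - vi6 - ii7 - V7 - I7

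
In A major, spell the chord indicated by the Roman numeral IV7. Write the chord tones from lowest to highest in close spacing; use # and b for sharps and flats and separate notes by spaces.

D F# A C#

The numeral's case and figure indicate a major seventh chord. In A major its root, scale degree 4, is D.
That chord is spelled D-F#-A-C#.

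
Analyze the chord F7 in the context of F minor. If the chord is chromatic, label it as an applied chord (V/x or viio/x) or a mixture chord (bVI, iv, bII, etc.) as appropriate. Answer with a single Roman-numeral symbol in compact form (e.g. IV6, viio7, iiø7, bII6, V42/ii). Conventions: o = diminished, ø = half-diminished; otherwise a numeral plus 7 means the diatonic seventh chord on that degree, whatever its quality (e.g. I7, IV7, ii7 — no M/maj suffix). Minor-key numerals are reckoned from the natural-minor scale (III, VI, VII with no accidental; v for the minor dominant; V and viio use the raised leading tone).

V7/iv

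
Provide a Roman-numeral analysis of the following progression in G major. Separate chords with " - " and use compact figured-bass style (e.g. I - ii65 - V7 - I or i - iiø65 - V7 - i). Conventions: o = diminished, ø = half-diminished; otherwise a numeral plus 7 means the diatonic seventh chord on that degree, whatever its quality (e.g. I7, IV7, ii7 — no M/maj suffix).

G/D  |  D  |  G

I64 - V - I

G/D: root G is the tonic; major triad there is I64.
D: major triad on D = scale degree 5 → V.
G has root G, degree 1 in G major, so I.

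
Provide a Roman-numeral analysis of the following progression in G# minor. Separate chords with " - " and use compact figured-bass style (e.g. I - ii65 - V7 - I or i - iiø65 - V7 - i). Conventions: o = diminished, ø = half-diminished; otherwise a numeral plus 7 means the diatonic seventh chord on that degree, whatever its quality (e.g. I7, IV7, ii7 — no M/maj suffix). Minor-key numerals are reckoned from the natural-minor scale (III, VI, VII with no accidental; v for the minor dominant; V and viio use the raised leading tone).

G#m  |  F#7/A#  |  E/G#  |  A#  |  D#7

G#m has root G#, degree 1 in G# minor, so i.
F#7/A# has root F#, degree 7 in G# minor, so VII65.
E/G# has root E, degree 6 in G# minor, so VI6.
A#: chromatic; A# is V of V, so V/V.
D#7: dominant seventh chord on D# = scale degree 5 → V7.

i - VII65 - VI6 - V/V - V7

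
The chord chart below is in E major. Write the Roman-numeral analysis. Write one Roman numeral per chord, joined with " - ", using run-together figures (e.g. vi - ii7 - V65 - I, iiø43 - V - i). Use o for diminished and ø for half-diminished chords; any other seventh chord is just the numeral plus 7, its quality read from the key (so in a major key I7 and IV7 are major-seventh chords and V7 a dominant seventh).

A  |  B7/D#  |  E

A: major triad on A = scale degree 4 → IV.
B7/D# has root B, degree 5 in E major, so V65.
E: root E is the tonic; major triad there is I.

IV - V65 - I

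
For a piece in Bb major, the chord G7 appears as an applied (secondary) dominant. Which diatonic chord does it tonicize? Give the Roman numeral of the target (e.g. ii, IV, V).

The chord is a dominant seventh chord on G.
A dominant resolves down a perfect fifth: G → C. In Bb major, C is scale degree 2, i.e. ii.

ii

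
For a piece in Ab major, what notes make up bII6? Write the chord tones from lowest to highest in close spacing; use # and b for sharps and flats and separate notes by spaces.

Db Fb Bbb

bII6 is the Neapolitan sixth — a major triad on the lowered second degree, here in its customary first inversion. In Ab major that root is Bbb.
So the chord is Bbb-Db-Fb.
With the 6 figure the chord is in first inversion; from the bass Db upward in close position it reads Db-Fb-Bbb.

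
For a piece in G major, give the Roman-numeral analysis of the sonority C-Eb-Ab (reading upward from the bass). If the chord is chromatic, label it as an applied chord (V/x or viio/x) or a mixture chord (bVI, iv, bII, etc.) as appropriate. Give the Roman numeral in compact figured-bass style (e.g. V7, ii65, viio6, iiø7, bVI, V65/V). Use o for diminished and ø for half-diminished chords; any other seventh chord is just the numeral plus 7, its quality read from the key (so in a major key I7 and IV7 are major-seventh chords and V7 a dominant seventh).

The pitches Ab-C-Eb form a major triad rooted on Ab.
Ab is the lowered second degree of G major (diatonic 2 would be A). This is the Neapolitan sixth — a major triad on the lowered second degree, here in its customary first inversion.
With C in the bass the chord is in first inversion, so the figured bass is 6.

bII6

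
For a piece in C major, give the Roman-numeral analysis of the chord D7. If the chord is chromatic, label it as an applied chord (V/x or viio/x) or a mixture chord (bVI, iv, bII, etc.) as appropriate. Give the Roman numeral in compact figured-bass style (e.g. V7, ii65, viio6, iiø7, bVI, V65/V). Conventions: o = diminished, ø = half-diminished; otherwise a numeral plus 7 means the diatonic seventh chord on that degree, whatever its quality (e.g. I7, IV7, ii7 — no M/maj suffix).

The pitches D-F#-A-C form a dominant seventh chord rooted on D.
D is not a diatonic chord root with this quality in C major, but it lies a perfect fifth above G (V), so the chord functions as an applied dominant of V.

V7/V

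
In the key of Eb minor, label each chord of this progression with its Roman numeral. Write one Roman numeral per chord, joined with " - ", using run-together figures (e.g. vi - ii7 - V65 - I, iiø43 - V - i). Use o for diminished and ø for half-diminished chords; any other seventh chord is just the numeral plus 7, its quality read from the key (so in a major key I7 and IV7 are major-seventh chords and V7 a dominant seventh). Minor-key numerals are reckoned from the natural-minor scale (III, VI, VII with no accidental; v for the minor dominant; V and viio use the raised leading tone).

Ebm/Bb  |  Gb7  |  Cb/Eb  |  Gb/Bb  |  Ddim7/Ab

i64 - V7/VI - VI6 - III6 - viio43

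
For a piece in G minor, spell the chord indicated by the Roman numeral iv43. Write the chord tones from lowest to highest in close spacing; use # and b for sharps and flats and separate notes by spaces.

In G minor, the subdominant is C, and the diatonic chord built there is a minor seventh chord.
Stacking thirds from C gives C-Eb-G-Bb.
With the 43 figure the chord is in second inversion; from the bass G upward in close position it reads G-Bb-C-Eb.

G Bb C Eb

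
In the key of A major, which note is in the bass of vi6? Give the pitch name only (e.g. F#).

A

vi in A major has root F#; the chord is F#-A-C#.
The figure 6 means first inversion — the third is in the bass.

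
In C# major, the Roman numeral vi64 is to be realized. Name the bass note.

E#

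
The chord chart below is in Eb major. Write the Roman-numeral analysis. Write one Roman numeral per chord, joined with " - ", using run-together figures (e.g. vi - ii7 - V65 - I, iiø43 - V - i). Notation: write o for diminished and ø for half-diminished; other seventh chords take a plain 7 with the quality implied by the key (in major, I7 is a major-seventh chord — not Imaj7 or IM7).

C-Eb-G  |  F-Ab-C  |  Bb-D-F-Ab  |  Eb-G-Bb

C-Eb-G has root C, degree 6 in Eb major, so vi.
F-Ab-C: root F is the supertonic; minor triad there is ii.
Bb-D-F-Ab has root Bb, degree 5 in Eb major, so V7.
Eb-G-Bb: major triad on Eb = scale degree 1 → I.

vi - ii - V7 - I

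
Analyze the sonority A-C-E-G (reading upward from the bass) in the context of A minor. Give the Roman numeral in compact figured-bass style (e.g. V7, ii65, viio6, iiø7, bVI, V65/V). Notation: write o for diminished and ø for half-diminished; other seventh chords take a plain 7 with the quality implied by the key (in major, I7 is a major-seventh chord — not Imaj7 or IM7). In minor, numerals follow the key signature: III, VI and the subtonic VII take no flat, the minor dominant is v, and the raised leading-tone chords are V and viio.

i7

Stacked in thirds the chord is A-C-E-G: a minor seventh chord on A.
A is scale degree 1 in A minor, and a minor seventh chord on that degree is written i7.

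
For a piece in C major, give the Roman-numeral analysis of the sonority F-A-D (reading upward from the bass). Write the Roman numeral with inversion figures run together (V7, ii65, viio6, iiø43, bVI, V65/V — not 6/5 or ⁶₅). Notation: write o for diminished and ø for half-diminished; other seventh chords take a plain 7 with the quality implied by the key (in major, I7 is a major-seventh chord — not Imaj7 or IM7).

ii6

Stacked in thirds the chord is D-F-A: a minor triad on D.
D is scale degree 2 in C major, and a minor triad on that degree is written ii.
With F in the bass the chord is in first inversion, so the figured bass is 6.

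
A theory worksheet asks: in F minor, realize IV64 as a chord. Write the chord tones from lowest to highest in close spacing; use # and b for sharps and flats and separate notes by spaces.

Scale degree 4 in F minor is Bb; here the chord built on it is altered to a major triad. IV64 is the major subdominant, borrowed from the parallel major.
So the chord is Bb-D-F.
The figured bass 64 indicates second inversion, placing the fifth (F) in the bass: F-Bb-D.

F Bb D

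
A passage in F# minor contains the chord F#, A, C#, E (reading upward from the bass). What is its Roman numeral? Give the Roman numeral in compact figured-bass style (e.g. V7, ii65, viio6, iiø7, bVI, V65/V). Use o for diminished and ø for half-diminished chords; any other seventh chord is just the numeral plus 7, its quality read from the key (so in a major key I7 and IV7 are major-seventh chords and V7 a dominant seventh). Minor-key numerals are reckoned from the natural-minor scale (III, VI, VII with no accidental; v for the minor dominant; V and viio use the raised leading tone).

i7

Stacked in thirds the chord is F#-A-C#-E: a minor seventh chord on F#.
In F# minor, F# is the tonic; the diatonic minor seventh chord there is i7.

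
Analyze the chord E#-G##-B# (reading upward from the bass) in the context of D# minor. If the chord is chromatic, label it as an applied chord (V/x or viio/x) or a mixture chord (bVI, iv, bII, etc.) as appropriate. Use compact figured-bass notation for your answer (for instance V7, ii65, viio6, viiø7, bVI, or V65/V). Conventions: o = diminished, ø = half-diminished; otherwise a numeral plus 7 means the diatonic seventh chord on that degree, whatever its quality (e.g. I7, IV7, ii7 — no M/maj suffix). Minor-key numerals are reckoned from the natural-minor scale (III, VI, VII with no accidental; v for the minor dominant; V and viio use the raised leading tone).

Stacked in thirds the chord is E#-G##-B#: a major triad on E#.
E# is not a diatonic chord root with this quality in D# minor, but it lies a perfect fifth above A# (V), so the chord functions as an applied dominant of V.

V/V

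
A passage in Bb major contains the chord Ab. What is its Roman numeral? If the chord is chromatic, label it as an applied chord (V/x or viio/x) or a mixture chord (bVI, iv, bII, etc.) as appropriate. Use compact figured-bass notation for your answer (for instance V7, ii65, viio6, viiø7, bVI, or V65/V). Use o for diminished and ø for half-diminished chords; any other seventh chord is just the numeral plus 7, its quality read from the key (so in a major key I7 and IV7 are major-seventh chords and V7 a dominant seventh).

bVII

The pitches Ab-C-Eb form a major triad rooted on Ab.
Ab is the lowered seventh degree of Bb major (diatonic 7 would be A). This is a major triad on the lowered seventh degree (the subtonic), borrowed from the parallel minor.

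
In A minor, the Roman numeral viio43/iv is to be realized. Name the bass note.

The applied chord viio43/iv is rooted on C#: C#-E-G-Bb.
The figure 43 means second inversion — the fifth is in the bass.

G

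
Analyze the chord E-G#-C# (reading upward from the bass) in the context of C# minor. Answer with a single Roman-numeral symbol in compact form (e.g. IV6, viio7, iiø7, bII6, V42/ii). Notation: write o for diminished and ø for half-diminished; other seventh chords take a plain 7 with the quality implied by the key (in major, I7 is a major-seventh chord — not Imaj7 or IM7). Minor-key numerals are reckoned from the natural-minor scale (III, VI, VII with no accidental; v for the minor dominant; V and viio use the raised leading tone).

i6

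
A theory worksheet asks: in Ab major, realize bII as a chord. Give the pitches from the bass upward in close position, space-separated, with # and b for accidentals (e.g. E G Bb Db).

Bbb Db Fb

bII is the Neapolitan chord — a major triad on the lowered second degree. In Ab major that root is Bbb.
So the chord is Bbb-Db-Fb.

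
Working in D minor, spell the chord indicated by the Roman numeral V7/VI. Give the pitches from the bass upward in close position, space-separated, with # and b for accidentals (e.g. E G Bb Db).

The slash means an applied dominant: we want the dominant of VI. In D minor, VI is Bb major, and its dominant is built on F.
Building a dominant seventh chord on F gives F-A-C-Eb.

F A C Eb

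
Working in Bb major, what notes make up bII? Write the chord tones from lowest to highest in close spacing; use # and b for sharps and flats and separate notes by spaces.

Scale degree 2 in Bb major is C; lowering it a half step gives Cb. bII is the Neapolitan chord — a major triad on the lowered second degree.
So the chord is Cb-Eb-Gb, a major triad.

Cb Eb Gb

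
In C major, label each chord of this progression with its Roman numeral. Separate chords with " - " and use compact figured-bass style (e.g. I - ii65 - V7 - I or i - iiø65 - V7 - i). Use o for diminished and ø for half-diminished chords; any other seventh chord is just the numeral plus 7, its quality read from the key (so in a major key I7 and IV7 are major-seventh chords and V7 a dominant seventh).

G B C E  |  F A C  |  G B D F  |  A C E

G-B-C-E: major seventh chord on C = scale degree 1 → I43.
F-A-C: root F is the subdominant; major triad there is IV.
G-B-D-F: dominant seventh chord on G = scale degree 5 → V7.
A-C-E: root A is the submediant; minor triad there is vi.

I43 - IV - V7 - vi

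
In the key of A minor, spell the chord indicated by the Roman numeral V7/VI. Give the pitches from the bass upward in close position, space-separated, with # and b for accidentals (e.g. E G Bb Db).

V7/VI is a secondary dominant — the dominant seventh of VI. VI in A minor is F, so the applied chord's root is C, a perfect fifth above.
Building a dominant seventh chord on C gives C-E-G-Bb.

C E G Bb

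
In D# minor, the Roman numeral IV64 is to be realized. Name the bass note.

D#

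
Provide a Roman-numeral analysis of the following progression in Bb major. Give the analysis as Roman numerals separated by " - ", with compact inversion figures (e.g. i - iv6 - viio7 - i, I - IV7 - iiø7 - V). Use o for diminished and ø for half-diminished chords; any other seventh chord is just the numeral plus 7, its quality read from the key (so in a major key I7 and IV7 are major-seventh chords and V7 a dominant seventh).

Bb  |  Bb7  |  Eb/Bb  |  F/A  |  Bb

I - V7/IV - IV64 - V6 - I

Bb: major triad on Bb = scale degree 1 → I.
Bb7 is the secondary dominant of IV (dominant seventh chord on Bb): V7/IV.
Eb/Bb: major triad on Eb = scale degree 4 → IV64.
F/A has root F, degree 5 in Bb major, so V6.
Bb: major triad on Bb = scale degree 1 → I.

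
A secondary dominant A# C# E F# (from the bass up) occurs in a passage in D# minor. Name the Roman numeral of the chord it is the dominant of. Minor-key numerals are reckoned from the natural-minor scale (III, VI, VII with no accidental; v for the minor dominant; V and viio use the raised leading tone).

The chord is a dominant seventh chord on F#.
A dominant resolves down a perfect fifth: F# → B. In D# minor, B is scale degree 6, i.e. VI.

VI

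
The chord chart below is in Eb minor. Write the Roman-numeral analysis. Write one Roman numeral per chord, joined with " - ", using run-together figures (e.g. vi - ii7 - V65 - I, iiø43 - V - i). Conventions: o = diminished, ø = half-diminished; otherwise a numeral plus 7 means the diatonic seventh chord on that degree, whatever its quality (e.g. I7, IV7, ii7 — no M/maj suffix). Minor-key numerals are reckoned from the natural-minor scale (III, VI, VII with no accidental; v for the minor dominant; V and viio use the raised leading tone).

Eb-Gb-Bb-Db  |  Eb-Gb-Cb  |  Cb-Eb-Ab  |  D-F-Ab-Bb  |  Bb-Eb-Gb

Eb-Gb-Bb-Db: root Eb is the tonic; minor seventh chord there is i7.
Eb-Gb-Cb has root Cb, degree 6 in Eb minor, so VI6.
Cb-Eb-Ab: root Ab is the subdominant; minor triad there is iv6.
D-F-Ab-Bb has root Bb, degree 5 in Eb minor, so V65.
Bb-Eb-Gb: minor triad on Eb = scale degree 1 → i64.

i7 - VI6 - iv6 - V65 - i64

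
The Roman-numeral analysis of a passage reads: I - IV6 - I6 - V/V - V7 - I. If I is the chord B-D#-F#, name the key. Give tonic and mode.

I is given as B-D#-F# — a major triad with root B.
If B is scale degree 1 and the mode makes that degree carry a major triad, the tonic is B and the mode is major.

B major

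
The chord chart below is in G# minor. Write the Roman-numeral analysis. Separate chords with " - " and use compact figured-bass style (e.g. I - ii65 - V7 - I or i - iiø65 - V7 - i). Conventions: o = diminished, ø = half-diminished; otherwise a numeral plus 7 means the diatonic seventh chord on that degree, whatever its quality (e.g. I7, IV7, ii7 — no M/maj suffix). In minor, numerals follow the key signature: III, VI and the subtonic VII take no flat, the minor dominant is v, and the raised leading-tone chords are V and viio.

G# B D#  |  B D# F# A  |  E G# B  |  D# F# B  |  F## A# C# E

i - V7/VI - VI - III6 - viio7

G#-B-D#: minor triad on G# = scale degree 1 → i.
B-D#-F#-A: chromatic; B is V of VI, so V7/VI.
E-G#-B: major triad on E = scale degree 6 → VI.
D#-F#-B: root B is the mediant; major triad there is III6.
F##-A#-C#-E has root F##, degree 7 in G# minor, so viio7.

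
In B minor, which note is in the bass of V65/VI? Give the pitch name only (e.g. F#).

F#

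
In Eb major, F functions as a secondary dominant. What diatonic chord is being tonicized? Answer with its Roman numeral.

The chord is a major triad on F.
A dominant resolves down a perfect fifth: F → Bb. In Eb major, Bb is scale degree 5, i.e. V.

V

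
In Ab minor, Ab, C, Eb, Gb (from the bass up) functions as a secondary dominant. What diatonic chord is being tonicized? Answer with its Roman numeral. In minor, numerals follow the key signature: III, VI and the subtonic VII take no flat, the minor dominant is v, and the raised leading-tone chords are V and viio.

The chord is a dominant seventh chord on Ab.
A dominant resolves down a perfect fifth: Ab → Db. In Ab minor, Db is scale degree 4, i.e. iv.

iv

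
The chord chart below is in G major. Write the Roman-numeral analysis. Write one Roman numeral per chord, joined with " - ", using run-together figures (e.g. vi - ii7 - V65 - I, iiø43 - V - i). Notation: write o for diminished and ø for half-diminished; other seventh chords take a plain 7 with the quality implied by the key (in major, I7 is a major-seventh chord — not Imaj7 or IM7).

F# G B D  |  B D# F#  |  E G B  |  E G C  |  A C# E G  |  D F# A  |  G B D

F#-G-B-D has root G, degree 1 in G major, so I42.
B-D#-F#: chromatic; B is V of vi, so V/vi.
E-G-B: minor triad on E = scale degree 6 → vi.
E-G-C has root C, degree 4 in G major, so IV6.
A-C#-E-G: a dominant seventh chord on A, the applied dominant of V → V7/V.
D-F#-A: major triad on D = scale degree 5 → V.
G-B-D: major triad on G = scale degree 1 → I.

I42 - V/vi - vi - IV6 - V7/V - V - I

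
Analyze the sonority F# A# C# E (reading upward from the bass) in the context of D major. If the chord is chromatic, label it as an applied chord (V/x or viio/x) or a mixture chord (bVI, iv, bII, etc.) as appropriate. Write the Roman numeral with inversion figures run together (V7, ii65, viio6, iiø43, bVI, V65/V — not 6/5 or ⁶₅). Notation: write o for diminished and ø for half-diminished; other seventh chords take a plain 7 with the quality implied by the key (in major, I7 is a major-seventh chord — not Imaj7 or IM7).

The pitches F#-A#-C#-E form a dominant seventh chord rooted on F#.
F# is not a diatonic chord root with this quality in D major, but it lies a perfect fifth above B (vi), so the chord functions as an applied dominant of vi.

V7/vi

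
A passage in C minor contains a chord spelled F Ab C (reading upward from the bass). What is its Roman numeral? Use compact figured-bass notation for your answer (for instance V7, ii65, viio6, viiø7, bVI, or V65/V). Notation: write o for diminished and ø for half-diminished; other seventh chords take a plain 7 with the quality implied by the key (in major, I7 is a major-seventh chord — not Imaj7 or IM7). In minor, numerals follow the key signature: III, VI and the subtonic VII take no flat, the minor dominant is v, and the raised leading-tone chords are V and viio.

The pitches F-Ab-C form a minor triad rooted on F.
In C minor, F is the subdominant; the diatonic minor triad there is iv.

iv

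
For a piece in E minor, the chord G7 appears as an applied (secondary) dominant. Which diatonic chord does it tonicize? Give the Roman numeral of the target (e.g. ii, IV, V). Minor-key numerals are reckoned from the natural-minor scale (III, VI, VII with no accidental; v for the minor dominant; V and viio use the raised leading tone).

VI

The chord is a dominant seventh chord on G.
A dominant resolves down a perfect fifth: G → C. In E minor, C is scale degree 6, i.e. VI.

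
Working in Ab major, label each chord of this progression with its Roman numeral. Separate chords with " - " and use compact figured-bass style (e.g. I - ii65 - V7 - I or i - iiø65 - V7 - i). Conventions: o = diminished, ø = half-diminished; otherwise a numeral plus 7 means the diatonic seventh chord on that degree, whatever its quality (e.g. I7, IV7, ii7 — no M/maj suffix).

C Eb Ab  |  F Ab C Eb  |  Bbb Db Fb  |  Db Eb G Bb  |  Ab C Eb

C-Eb-Ab has root Ab, degree 1 in Ab major, so I6.
F-Ab-C-Eb has root F, degree 6 in Ab major, so vi7.
Bbb-Db-Fb is non-diatonic — a major triad on the lowered supertonic (Bbb): the Neapolitan chord, bII.
Db-Eb-G-Bb: dominant seventh chord on Eb = scale degree 5 → V42.
Ab-C-Eb has root Ab, degree 1 in Ab major, so I.

I6 - vi7 - bII - V42 - I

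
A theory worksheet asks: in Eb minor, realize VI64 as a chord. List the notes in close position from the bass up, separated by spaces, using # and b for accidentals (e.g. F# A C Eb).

The numeral's case and figure indicate a major triad. In Eb minor its root, the submediant, is Cb.
Stacking thirds from Cb gives Cb-Eb-Gb.
The figured bass 64 indicates second inversion, placing the fifth (Gb) in the bass: Gb-Cb-Eb.

Gb Cb Eb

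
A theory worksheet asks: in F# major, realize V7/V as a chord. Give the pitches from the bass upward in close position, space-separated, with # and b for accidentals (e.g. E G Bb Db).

G# B# D# F#

V7/V is a secondary dominant — the dominant seventh of V. V in F# major is C#, so the applied chord's root is G#, a perfect fifth above.
Building a dominant seventh chord on G# gives G#-B#-D#-F#.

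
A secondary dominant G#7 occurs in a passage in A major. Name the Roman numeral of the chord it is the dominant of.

iii

The chord is a dominant seventh chord on G#.
A dominant resolves down a perfect fifth: G# → C#. In A major, C# is scale degree 3, i.e. iii.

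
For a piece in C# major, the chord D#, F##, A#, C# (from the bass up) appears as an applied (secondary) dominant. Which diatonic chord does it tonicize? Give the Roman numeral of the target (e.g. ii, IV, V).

V

The chord is a dominant seventh chord on D#.
A dominant resolves down a perfect fifth: D# → G#. In C# major, G# is scale degree 5, i.e. V.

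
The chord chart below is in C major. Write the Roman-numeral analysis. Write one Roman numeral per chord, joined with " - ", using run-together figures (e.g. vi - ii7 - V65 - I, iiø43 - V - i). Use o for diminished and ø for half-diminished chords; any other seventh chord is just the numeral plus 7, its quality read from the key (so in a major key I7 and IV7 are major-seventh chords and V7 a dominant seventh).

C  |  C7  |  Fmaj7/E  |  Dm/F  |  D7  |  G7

C: root C is the tonic; major triad there is I.
C7 is the secondary dominant of IV (dominant seventh chord on C): V7/IV.
Fmaj7/E has root F, degree 4 in C major, so IV42.
Dm/F: minor triad on D = scale degree 2 → ii6.
D7 is the secondary dominant of V (dominant seventh chord on D): V7/V.
G7: dominant seventh chord on G = scale degree 5 → V7.

I - V7/IV - IV42 - ii6 - V7/V - V7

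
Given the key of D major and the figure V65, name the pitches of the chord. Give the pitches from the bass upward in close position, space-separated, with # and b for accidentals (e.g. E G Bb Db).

C# E G A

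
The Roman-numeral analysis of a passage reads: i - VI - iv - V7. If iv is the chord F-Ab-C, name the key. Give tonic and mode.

C minor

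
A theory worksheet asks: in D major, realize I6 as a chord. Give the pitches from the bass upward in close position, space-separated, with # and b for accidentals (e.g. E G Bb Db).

The numeral's case and figure indicate a major triad. In D major its root, the tonic, is D.
Stacking thirds from D gives D-F#-A.
The figured bass 6 indicates first inversion, placing the third (F#) in the bass: F#-A-D.

F# A D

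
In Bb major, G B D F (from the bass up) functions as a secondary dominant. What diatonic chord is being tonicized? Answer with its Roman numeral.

The chord is a dominant seventh chord on G.
A dominant resolves down a perfect fifth: G → C. In Bb major, C is scale degree 2, i.e. ii.

ii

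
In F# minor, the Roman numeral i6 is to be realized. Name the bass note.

A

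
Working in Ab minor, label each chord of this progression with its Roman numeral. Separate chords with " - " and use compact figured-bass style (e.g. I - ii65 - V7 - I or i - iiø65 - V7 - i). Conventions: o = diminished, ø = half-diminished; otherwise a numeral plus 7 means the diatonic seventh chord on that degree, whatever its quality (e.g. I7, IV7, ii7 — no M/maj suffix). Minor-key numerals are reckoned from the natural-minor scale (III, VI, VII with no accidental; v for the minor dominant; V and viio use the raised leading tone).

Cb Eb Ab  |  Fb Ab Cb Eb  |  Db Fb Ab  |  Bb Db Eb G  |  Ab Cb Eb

Cb-Eb-Ab: minor triad on Ab = scale degree 1 → i6.
Fb-Ab-Cb-Eb has root Fb, degree 6 in Ab minor, so VI7.
Db-Fb-Ab: minor triad on Db = scale degree 4 → iv.
Bb-Db-Eb-G: root Eb is the dominant; dominant seventh chord there is V43.
Ab-Cb-Eb: root Ab is the tonic; minor triad there is i.

i6 - VI7 - iv - V43 - i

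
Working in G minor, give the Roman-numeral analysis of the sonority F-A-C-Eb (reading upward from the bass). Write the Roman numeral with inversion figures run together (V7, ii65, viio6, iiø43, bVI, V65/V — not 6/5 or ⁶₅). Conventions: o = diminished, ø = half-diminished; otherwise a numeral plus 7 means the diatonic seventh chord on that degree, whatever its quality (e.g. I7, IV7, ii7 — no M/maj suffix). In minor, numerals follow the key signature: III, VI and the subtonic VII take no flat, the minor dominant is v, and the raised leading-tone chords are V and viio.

Stacked in thirds the chord is F-A-C-Eb: a dominant seventh chord on F.
F is scale degree 7 in G minor, and a dominant seventh chord on that degree is written VII7.

VII7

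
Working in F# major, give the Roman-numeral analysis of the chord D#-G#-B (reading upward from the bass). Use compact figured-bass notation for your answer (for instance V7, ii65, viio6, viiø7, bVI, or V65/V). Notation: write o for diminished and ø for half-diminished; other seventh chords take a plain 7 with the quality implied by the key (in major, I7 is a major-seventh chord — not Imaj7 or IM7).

ii64

Stacked in thirds the chord is G#-B-D#: a minor triad on G#.
G# is scale degree 2 in F# major, and a minor triad on that degree is written ii.
With D# in the bass the chord is in second inversion, so the figured bass is 64.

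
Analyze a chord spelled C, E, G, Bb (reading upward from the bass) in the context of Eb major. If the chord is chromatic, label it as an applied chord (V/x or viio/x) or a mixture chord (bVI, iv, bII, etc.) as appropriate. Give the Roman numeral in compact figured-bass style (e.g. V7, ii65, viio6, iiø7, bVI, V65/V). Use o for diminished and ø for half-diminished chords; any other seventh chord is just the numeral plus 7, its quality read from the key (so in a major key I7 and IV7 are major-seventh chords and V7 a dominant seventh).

Stacked in thirds the chord is C-E-G-Bb: a dominant seventh chord on C.
C is not a diatonic chord root with this quality in Eb major, but it lies a perfect fifth above F (ii), so the chord functions as an applied dominant of ii.

V7/ii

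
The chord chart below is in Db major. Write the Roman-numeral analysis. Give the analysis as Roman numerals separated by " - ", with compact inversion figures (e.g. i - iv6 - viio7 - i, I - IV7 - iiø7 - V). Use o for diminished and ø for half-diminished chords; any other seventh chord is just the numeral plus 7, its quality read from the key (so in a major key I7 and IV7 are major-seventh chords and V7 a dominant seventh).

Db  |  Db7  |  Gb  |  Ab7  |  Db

Db has root Db, degree 1 in Db major, so I.
Db7: a dominant seventh chord on Db, the applied dominant of IV → V7/IV.
Gb: root Gb is the subdominant; major triad there is IV.
Ab7: dominant seventh chord on Ab = scale degree 5 → V7.
Db: major triad on Db = scale degree 1 → I.

I - V7/IV - IV - V7 - I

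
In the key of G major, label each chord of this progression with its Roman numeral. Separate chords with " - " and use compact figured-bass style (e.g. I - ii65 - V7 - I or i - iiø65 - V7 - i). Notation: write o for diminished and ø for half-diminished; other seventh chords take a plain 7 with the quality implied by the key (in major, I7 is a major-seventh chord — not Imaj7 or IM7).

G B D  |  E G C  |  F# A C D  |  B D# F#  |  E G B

I - IV6 - V65 - V/vi - vi

G-B-D: major triad on G = scale degree 1 → I.
E-G-C: major triad on C = scale degree 4 → IV6.
F#-A-C-D: root D is the dominant; dominant seventh chord there is V65.
B-D#-F#: chromatic; B is V of vi, so V/vi.
E-G-B: root E is the submediant; minor triad there is vi.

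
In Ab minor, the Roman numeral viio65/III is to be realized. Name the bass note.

The applied chord viio65/III is rooted on Bb: Bb-Db-Fb-Abb.
The figure 65 means first inversion — the third is in the bass.

Db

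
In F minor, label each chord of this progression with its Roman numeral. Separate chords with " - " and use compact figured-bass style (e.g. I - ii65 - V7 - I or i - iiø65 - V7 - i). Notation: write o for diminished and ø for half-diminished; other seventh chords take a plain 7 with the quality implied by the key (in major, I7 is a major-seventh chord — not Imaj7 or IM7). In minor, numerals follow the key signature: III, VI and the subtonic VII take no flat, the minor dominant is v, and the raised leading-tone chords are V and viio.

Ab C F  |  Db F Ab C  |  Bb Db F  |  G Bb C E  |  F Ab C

i6 - VI7 - iv - V43 - i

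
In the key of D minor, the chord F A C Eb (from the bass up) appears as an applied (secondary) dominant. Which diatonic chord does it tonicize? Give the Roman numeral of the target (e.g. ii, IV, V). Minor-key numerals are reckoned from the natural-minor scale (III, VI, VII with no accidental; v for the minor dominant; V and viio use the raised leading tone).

VI

The chord is a dominant seventh chord on F.
A dominant resolves down a perfect fifth: F → Bb. In D minor, Bb is scale degree 6, i.e. VI.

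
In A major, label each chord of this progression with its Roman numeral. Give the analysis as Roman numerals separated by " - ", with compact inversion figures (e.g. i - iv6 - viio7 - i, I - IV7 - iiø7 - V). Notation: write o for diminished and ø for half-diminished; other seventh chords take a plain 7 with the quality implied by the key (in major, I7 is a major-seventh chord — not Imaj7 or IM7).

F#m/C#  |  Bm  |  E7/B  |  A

vi64 - ii - V43 - I

F#m/C#: root F# is the submediant; minor triad there is vi64.
Bm: minor triad on B = scale degree 2 → ii.
E7/B: root E is the dominant; dominant seventh chord there is V43.
A: root A is the tonic; major triad there is I.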